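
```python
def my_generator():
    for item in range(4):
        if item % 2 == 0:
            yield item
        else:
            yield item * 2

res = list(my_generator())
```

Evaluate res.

Step 1: For each item in range(4), yield item if even, else item*2:
  item=0 (even): yield 0
  item=1 (odd): yield 1*2 = 2
  item=2 (even): yield 2
  item=3 (odd): yield 3*2 = 6
Therefore res = [0, 2, 2, 6].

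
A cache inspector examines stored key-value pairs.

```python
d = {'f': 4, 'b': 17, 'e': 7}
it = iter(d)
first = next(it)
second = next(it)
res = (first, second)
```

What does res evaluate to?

Step 1: iter(d) iterates over keys: ['f', 'b', 'e'].
Step 2: first = next(it) = 'f', second = next(it) = 'b'.
Therefore res = ('f', 'b').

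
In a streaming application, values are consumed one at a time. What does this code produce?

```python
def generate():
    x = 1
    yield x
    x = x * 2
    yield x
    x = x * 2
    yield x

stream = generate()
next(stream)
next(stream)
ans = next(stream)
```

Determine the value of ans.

Step 1: Trace through generator execution:
  Yield 1: x starts at 1, yield 1
  Yield 2: x = 1 * 2 = 2, yield 2
  Yield 3: x = 2 * 2 = 4, yield 4
Step 2: First next() gets 1, second next() gets the second value, third next() yields 4.
Therefore ans = 4.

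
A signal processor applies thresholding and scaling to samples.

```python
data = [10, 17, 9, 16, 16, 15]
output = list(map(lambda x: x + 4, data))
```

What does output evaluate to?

Step 1: Apply lambda x: x + 4 to each element:
  10 -> 14
  17 -> 21
  9 -> 13
  16 -> 20
  16 -> 20
  15 -> 19
Therefore output = [14, 21, 13, 20, 20, 19].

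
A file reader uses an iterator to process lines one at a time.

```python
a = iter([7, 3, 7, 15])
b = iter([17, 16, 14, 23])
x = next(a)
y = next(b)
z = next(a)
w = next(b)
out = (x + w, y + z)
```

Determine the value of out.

Step 1: a iterates [7, 3, 7, 15], b iterates [17, 16, 14, 23].
Step 2: x = next(a) = 7, y = next(b) = 17.
Step 3: z = next(a) = 3, w = next(b) = 16.
Step 4: out = (7 + 16, 17 + 3) = (23, 20).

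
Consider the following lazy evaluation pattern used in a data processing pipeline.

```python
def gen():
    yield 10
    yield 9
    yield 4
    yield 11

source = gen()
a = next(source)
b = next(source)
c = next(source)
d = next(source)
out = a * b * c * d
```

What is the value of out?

Step 1: Create generator and consume all values:
  a = next(source) = 10
  b = next(source) = 9
  c = next(source) = 4
  d = next(source) = 11
Step 2: out = 10 * 9 * 4 * 11 = 3960.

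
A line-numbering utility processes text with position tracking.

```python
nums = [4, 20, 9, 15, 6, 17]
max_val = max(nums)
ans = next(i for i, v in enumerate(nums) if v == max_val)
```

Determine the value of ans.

Step 1: max([4, 20, 9, 15, 6, 17]) = 20.
Step 2: Find first index where value == 20:
  Index 0: 4 != 20
  Index 1: 20 == 20, found!
Therefore ans = 1.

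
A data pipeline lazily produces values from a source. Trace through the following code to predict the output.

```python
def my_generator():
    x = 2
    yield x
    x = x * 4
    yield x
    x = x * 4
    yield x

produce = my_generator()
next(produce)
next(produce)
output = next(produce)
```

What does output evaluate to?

Step 1: Trace through generator execution:
  Yield 1: x starts at 2, yield 2
  Yield 2: x = 2 * 4 = 8, yield 8
  Yield 3: x = 8 * 4 = 32, yield 32
Step 2: First next() gets 2, second next() gets the second value, third next() yields 32.
Therefore output = 32.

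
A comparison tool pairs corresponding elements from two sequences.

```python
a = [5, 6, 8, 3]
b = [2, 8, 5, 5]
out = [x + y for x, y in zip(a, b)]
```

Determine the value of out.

Step 1: Add corresponding elements:
  5 + 2 = 7
  6 + 8 = 14
  8 + 5 = 13
  3 + 5 = 8
Therefore out = [7, 14, 13, 8].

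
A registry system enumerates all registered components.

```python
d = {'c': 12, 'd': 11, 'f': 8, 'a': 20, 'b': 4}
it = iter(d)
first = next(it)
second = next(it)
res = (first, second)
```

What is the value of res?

Step 1: iter(d) iterates over keys: ['c', 'd', 'f', 'a', 'b'].
Step 2: first = next(it) = 'c', second = next(it) = 'd'.
Therefore res = ('c', 'd').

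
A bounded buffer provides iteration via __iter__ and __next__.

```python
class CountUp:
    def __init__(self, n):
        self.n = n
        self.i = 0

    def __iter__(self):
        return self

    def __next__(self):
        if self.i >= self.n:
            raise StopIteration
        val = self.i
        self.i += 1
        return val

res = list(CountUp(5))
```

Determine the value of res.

Step 1: CountUp(5) creates an iterator counting 0 to 4.
Step 2: list() consumes all values: [0, 1, 2, 3, 4].
Therefore res = [0, 1, 2, 3, 4].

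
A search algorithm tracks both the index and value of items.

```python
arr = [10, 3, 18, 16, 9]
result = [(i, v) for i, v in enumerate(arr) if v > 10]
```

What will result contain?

Step 1: Filter enumerate([10, 3, 18, 16, 9]) keeping v > 10:
  (0, 10): 10 <= 10, excluded
  (1, 3): 3 <= 10, excluded
  (2, 18): 18 > 10, included
  (3, 16): 16 > 10, included
  (4, 9): 9 <= 10, excluded
Therefore result = [(2, 18), (3, 16)].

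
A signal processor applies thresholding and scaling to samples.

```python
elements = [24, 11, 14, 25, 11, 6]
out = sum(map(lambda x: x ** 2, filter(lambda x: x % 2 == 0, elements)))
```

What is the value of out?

Step 1: Filter even numbers from [24, 11, 14, 25, 11, 6]: [24, 14, 6]
Step 2: Square each: [576, 196, 36]
Step 3: Sum = 808.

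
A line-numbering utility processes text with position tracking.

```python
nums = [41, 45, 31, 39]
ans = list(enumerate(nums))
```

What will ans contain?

Step 1: enumerate pairs each element with its index:
  (0, 41)
  (1, 45)
  (2, 31)
  (3, 39)
Therefore ans = [(0, 41), (1, 45), (2, 31), (3, 39)].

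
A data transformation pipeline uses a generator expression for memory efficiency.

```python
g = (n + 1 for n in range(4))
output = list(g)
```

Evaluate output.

Step 1: For each n in range(4), compute n+1:
  n=0: 0+1 = 1
  n=1: 1+1 = 2
  n=2: 2+1 = 3
  n=3: 3+1 = 4
Therefore output = [1, 2, 3, 4].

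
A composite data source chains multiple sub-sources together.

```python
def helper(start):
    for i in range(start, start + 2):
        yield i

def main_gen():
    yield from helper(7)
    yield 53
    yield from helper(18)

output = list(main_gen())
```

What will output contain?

Step 1: main_gen() delegates to helper(7):
  yield 7
  yield 8
Step 2: yield 53
Step 3: Delegates to helper(18):
  yield 18
  yield 19
Therefore output = [7, 8, 53, 18, 19].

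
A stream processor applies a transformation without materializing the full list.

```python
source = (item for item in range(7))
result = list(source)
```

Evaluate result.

Step 1: Generator expression iterates range(7): [0, 1, 2, 3, 4, 5, 6].
Step 2: list() collects all values.
Therefore result = [0, 1, 2, 3, 4, 5, 6].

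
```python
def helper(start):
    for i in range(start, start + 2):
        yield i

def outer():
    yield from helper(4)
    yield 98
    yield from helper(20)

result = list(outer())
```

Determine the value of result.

Step 1: outer() delegates to helper(4):
  yield 4
  yield 5
Step 2: yield 98
Step 3: Delegates to helper(20):
  yield 20
  yield 21
Therefore result = [4, 5, 98, 20, 21].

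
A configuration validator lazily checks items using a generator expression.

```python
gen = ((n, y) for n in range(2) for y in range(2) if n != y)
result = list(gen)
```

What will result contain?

Step 1: Nested generator over range(2) x range(2) where n != y:
  (0, 0): excluded (n == y)
  (0, 1): included
  (1, 0): included
  (1, 1): excluded (n == y)
Therefore result = [(0, 1), (1, 0)].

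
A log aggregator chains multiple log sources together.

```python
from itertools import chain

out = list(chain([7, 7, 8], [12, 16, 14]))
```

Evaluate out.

Step 1: chain() concatenates iterables: [7, 7, 8] + [12, 16, 14].
Therefore out = [7, 7, 8, 12, 16, 14].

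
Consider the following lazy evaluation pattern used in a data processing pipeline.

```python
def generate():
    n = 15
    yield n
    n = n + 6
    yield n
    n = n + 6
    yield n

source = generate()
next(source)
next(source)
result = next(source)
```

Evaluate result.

Step 1: Trace through generator execution:
  Yield 1: n starts at 15, yield 15
  Yield 2: n = 15 + 6 = 21, yield 21
  Yield 3: n = 21 + 6 = 27, yield 27
Step 2: First next() gets 15, second next() gets the second value, third next() yields 27.
Therefore result = 27.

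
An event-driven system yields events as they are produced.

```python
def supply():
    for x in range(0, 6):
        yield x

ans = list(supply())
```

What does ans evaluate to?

Step 1: The generator yields each value from range(0, 6).
Step 2: list() consumes all yields: [0, 1, 2, 3, 4, 5].
Therefore ans = [0, 1, 2, 3, 4, 5].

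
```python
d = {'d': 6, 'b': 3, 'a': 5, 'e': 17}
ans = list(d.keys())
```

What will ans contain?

Step 1: d.keys() returns the dictionary keys in insertion order.
Therefore ans = ['d', 'b', 'a', 'e'].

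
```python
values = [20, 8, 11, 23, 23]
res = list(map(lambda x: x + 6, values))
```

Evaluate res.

Step 1: Apply lambda x: x + 6 to each element:
  20 -> 26
  8 -> 14
  11 -> 17
  23 -> 29
  23 -> 29
Therefore res = [26, 14, 17, 29, 29].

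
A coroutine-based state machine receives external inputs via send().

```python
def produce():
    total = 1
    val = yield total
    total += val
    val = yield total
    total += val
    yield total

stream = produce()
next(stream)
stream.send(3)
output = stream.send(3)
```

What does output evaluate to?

Step 1: next() -> yield total=1.
Step 2: send(3) -> val=3, total = 1+3 = 4, yield 4.
Step 3: send(3) -> val=3, total = 4+3 = 7, yield 7.
Therefore output = 7.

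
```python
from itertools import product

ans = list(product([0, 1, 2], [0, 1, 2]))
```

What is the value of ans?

Step 1: product([0, 1, 2], [0, 1, 2]) gives all pairs:
  (0, 0)
  (0, 1)
  (0, 2)
  (1, 0)
  (1, 1)
  (1, 2)
  (2, 0)
  (2, 1)
  (2, 2)
Therefore ans = [(0, 0), (0, 1), (0, 2), (1, 0), (1, 1), (1, 2), (2, 0), (2, 1), (2, 2)].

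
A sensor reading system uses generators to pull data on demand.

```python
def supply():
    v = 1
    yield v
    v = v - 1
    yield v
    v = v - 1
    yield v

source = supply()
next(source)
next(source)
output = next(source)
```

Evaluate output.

Step 1: Trace through generator execution:
  Yield 1: v starts at 1, yield 1
  Yield 2: v = 1 - 1 = 0, yield 0
  Yield 3: v = 0 - 1 = -1, yield -1
Step 2: First next() gets 1, second next() gets the second value, third next() yields -1.
Therefore output = -1.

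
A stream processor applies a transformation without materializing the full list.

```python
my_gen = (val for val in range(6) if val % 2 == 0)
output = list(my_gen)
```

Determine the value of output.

Step 1: Filter range(6) keeping only even values:
  val=0: even, included
  val=1: odd, excluded
  val=2: even, included
  val=3: odd, excluded
  val=4: even, included
  val=5: odd, excluded
Therefore output = [0, 2, 4].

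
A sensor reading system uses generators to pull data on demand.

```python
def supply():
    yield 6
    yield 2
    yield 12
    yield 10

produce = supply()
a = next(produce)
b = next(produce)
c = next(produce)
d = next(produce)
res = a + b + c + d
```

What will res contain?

Step 1: Create generator and consume all values:
  a = next(produce) = 6
  b = next(produce) = 2
  c = next(produce) = 12
  d = next(produce) = 10
Step 2: res = 6 + 2 + 12 + 10 = 30.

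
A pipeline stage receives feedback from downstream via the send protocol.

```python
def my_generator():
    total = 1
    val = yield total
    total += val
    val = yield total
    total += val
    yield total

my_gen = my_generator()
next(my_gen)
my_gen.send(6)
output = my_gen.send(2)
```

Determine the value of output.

Step 1: next() -> yield total=1.
Step 2: send(6) -> val=6, total = 1+6 = 7, yield 7.
Step 3: send(2) -> val=2, total = 7+2 = 9, yield 9.
Therefore output = 9.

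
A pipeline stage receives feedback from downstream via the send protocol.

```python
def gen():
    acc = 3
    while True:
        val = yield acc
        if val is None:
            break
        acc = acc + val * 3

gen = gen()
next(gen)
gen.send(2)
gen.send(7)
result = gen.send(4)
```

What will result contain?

Step 1: next() -> yield acc=3.
Step 2: send(2) -> val=2, acc = 3 + 2*3 = 9, yield 9.
Step 3: send(7) -> val=7, acc = 9 + 7*3 = 30, yield 30.
Step 4: send(4) -> val=4, acc = 30 + 4*3 = 42, yield 42.
Therefore result = 42.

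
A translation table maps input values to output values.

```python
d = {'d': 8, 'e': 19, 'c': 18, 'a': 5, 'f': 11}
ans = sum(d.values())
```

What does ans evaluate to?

Step 1: d.values() = [8, 19, 18, 5, 11].
Step 2: sum = 61.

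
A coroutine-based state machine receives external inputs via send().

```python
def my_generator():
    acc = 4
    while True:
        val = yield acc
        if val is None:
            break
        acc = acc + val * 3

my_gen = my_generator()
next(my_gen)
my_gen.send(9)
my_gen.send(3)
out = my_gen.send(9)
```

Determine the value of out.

Step 1: next() -> yield acc=4.
Step 2: send(9) -> val=9, acc = 4 + 9*3 = 31, yield 31.
Step 3: send(3) -> val=3, acc = 31 + 3*3 = 40, yield 40.
Step 4: send(9) -> val=9, acc = 40 + 9*3 = 67, yield 67.
Therefore out = 67.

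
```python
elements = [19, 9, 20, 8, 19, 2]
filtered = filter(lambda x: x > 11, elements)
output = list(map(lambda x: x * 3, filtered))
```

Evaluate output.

Step 1: Filter elements for elements > 11:
  19: kept
  9: removed
  20: kept
  8: removed
  19: kept
  2: removed
Step 2: Map x * 3 on filtered [19, 20, 19]:
  19 -> 57
  20 -> 60
  19 -> 57
Therefore output = [57, 60, 57].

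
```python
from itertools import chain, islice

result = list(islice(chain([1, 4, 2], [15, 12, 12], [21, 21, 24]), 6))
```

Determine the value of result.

Step 1: chain([1, 4, 2], [15, 12, 12], [21, 21, 24]) = [1, 4, 2, 15, 12, 12, 21, 21, 24].
Step 2: islice takes first 6 elements: [1, 4, 2, 15, 12, 12].
Therefore result = [1, 4, 2, 15, 12, 12].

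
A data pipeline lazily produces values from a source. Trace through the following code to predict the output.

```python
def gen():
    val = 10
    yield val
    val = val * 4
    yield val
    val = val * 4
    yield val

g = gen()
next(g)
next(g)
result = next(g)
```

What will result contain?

Step 1: Trace through generator execution:
  Yield 1: val starts at 10, yield 10
  Yield 2: val = 10 * 4 = 40, yield 40
  Yield 3: val = 40 * 4 = 160, yield 160
Step 2: First next() gets 10, second next() gets the second value, third next() yields 160.
Therefore result = 160.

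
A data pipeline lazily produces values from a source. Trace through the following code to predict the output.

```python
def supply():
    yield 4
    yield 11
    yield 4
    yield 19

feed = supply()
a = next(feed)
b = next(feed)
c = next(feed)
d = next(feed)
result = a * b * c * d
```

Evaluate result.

Step 1: Create generator and consume all values:
  a = next(feed) = 4
  b = next(feed) = 11
  c = next(feed) = 4
  d = next(feed) = 19
Step 2: result = 4 * 11 * 4 * 19 = 3344.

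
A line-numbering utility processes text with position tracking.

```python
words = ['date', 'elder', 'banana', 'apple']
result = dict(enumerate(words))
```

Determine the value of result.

Step 1: enumerate pairs indices with words:
  0 -> 'date'
  1 -> 'elder'
  2 -> 'banana'
  3 -> 'apple'
Therefore result = {0: 'date', 1: 'elder', 2: 'banana', 3: 'apple'}.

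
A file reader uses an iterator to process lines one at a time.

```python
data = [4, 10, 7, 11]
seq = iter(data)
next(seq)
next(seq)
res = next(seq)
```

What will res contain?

Step 1: Create iterator over [4, 10, 7, 11].
Step 2: next() consumes 4.
Step 3: next() consumes 10.
Step 4: next() returns 7.
Therefore res = 7.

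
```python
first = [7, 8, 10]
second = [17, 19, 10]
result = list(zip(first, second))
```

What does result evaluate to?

Step 1: zip pairs elements at same index:
  Index 0: (7, 17)
  Index 1: (8, 19)
  Index 2: (10, 10)
Therefore result = [(7, 17), (8, 19), (10, 10)].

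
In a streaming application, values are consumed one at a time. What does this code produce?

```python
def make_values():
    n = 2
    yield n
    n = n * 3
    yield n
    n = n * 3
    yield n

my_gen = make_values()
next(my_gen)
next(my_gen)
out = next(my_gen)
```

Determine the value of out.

Step 1: Trace through generator execution:
  Yield 1: n starts at 2, yield 2
  Yield 2: n = 2 * 3 = 6, yield 6
  Yield 3: n = 6 * 3 = 18, yield 18
Step 2: First next() gets 2, second next() gets the second value, third next() yields 18.
Therefore out = 18.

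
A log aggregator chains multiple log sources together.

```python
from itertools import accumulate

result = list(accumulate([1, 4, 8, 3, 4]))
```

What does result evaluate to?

Step 1: accumulate computes running sums:
  + 1 = 1
  + 4 = 5
  + 8 = 13
  + 3 = 16
  + 4 = 20
Therefore result = [1, 5, 13, 16, 20].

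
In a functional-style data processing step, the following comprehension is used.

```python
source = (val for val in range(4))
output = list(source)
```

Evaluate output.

Step 1: Generator expression iterates range(4): [0, 1, 2, 3].
Step 2: list() collects all values.
Therefore output = [0, 1, 2, 3].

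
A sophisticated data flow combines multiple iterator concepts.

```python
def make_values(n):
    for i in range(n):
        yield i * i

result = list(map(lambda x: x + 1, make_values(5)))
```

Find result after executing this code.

Step 1: make_values(5) yields squares: [0, 1, 4, 9, 16].
Step 2: map adds 1 to each: [1, 2, 5, 10, 17].
Therefore result = [1, 2, 5, 10, 17].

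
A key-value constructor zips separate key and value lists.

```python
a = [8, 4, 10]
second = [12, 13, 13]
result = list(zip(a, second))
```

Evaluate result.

Step 1: zip pairs elements at same index:
  Index 0: (8, 12)
  Index 1: (4, 13)
  Index 2: (10, 13)
Therefore result = [(8, 12), (4, 13), (10, 13)].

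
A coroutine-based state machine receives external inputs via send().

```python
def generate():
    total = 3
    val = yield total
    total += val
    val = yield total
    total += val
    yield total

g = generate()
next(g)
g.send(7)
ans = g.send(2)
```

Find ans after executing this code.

Step 1: next() -> yield total=3.
Step 2: send(7) -> val=7, total = 3+7 = 10, yield 10.
Step 3: send(2) -> val=2, total = 10+2 = 12, yield 12.
Therefore ans = 12.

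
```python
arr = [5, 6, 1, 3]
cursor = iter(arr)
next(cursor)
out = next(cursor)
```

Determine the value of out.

Step 1: Create iterator over [5, 6, 1, 3].
Step 2: next() consumes 5.
Step 3: next() returns 6.
Therefore out = 6.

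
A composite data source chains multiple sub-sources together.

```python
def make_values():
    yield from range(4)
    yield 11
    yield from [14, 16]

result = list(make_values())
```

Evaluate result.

Step 1: Trace yields in order:
  yield 0
  yield 1
  yield 2
  yield 3
  yield 11
  yield 14
  yield 16
Therefore result = [0, 1, 2, 3, 11, 14, 16].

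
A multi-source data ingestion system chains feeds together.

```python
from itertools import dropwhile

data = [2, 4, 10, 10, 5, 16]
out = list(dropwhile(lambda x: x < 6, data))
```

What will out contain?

Step 1: dropwhile drops elements while < 6:
  2 < 6: dropped
  4 < 6: dropped
  10: kept (dropping stopped)
Step 2: Remaining elements kept regardless of condition.
Therefore out = [10, 10, 5, 16].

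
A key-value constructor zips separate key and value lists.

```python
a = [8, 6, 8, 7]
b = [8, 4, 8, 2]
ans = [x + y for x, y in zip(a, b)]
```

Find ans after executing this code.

Step 1: Add corresponding elements:
  8 + 8 = 16
  6 + 4 = 10
  8 + 8 = 16
  7 + 2 = 9
Therefore ans = [16, 10, 16, 9].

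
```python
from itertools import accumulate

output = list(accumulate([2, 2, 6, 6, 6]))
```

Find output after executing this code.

Step 1: accumulate computes running sums:
  + 2 = 2
  + 2 = 4
  + 6 = 10
  + 6 = 16
  + 6 = 22
Therefore output = [2, 4, 10, 16, 22].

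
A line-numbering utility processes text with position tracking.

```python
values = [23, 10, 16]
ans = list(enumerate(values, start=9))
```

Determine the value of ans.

Step 1: enumerate with start=9:
  (9, 23)
  (10, 10)
  (11, 16)
Therefore ans = [(9, 23), (10, 10), (11, 16)].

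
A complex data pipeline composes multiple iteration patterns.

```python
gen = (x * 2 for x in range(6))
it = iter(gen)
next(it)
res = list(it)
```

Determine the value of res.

Step 1: Generator produces [0, 2, 4, 6, 8, 10].
Step 2: next(it) consumes first element (0).
Step 3: list(it) collects remaining: [2, 4, 6, 8, 10].
Therefore res = [2, 4, 6, 8, 10].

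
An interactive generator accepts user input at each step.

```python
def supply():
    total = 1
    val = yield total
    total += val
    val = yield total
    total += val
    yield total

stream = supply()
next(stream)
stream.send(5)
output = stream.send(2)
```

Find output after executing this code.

Step 1: next() -> yield total=1.
Step 2: send(5) -> val=5, total = 1+5 = 6, yield 6.
Step 3: send(2) -> val=2, total = 6+2 = 8, yield 8.
Therefore output = 8.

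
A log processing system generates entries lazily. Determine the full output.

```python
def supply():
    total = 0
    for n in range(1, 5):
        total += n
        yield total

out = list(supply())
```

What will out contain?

Step 1: Generator accumulates running sum:
  n=1: total = 1, yield 1
  n=2: total = 3, yield 3
  n=3: total = 6, yield 6
  n=4: total = 10, yield 10
Therefore out = [1, 3, 6, 10].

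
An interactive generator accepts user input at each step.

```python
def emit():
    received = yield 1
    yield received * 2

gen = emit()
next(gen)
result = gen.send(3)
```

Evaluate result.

Step 1: next(gen) advances to first yield, producing 1.
Step 2: send(3) resumes, received = 3.
Step 3: yield received * 2 = 3 * 2 = 6.
Therefore result = 6.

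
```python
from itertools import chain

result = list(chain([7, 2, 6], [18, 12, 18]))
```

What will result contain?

Step 1: chain() concatenates iterables: [7, 2, 6] + [18, 12, 18].
Therefore result = [7, 2, 6, 18, 12, 18].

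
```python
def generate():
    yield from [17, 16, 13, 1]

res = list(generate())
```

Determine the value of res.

Step 1: yield from delegates to the iterable, yielding each element.
Step 2: Collected values: [17, 16, 13, 1].
Therefore res = [17, 16, 13, 1].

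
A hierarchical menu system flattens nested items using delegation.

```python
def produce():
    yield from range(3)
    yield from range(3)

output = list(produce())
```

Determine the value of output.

Step 1: Trace yields in order:
  yield 0
  yield 1
  yield 2
  yield 0
  yield 1
  yield 2
Therefore output = [0, 1, 2, 0, 1, 2].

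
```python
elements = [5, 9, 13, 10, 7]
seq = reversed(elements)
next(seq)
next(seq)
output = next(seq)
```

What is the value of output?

Step 1: reversed([5, 9, 13, 10, 7]) gives iterator: [7, 10, 13, 9, 5].
Step 2: First next() = 7, second next() = 10.
Step 3: Third next() = 13.
Therefore output = 13.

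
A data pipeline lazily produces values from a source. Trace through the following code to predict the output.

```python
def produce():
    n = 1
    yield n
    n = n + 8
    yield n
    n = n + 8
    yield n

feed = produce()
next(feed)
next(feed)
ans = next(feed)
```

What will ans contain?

Step 1: Trace through generator execution:
  Yield 1: n starts at 1, yield 1
  Yield 2: n = 1 + 8 = 9, yield 9
  Yield 3: n = 9 + 8 = 17, yield 17
Step 2: First next() gets 1, second next() gets the second value, third next() yields 17.
Therefore ans = 17.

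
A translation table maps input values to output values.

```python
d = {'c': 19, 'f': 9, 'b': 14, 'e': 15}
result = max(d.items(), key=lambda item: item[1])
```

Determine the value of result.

Step 1: Find item with maximum value:
  ('c', 19)
  ('f', 9)
  ('b', 14)
  ('e', 15)
Step 2: Maximum value is 19 at key 'c'.
Therefore result = ('c', 19).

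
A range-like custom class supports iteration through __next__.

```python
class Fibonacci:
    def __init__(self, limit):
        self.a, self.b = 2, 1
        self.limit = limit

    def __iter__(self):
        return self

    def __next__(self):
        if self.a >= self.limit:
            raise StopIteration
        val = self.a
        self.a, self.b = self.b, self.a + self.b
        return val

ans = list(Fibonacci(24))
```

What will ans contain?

Step 1: Fibonacci-like sequence (a=2, b=1) until >= 24:
  Yield 2, then a,b = 1,3
  Yield 1, then a,b = 3,4
  Yield 3, then a,b = 4,7
  Yield 4, then a,b = 7,11
  Yield 7, then a,b = 11,18
  Yield 11, then a,b = 18,29
  Yield 18, then a,b = 29,47
Step 2: 29 >= 24, stop.
Therefore ans = [2, 1, 3, 4, 7, 11, 18].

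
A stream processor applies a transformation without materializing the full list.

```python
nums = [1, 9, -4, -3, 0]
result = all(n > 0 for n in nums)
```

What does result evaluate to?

Step 1: Check n > 0 for each element in [1, 9, -4, -3, 0]:
  1 > 0: True
  9 > 0: True
  -4 > 0: False
  -3 > 0: False
  0 > 0: False
Step 2: all() returns False.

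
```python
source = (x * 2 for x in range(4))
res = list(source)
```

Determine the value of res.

Step 1: For each x in range(4), compute x*2:
  x=0: 0*2 = 0
  x=1: 1*2 = 2
  x=2: 2*2 = 4
  x=3: 3*2 = 6
Therefore res = [0, 2, 4, 6].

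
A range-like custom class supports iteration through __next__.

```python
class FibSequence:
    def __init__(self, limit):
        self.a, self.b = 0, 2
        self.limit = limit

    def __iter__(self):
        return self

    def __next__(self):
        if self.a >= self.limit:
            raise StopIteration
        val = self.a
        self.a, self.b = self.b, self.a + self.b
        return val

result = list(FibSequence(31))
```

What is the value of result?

Step 1: Fibonacci-like sequence (a=0, b=2) until >= 31:
  Yield 0, then a,b = 2,2
  Yield 2, then a,b = 2,4
  Yield 2, then a,b = 4,6
  Yield 4, then a,b = 6,10
  Yield 6, then a,b = 10,16
  Yield 10, then a,b = 16,26
  Yield 16, then a,b = 26,42
  Yield 26, then a,b = 42,68
Step 2: 42 >= 31, stop.
Therefore result = [0, 2, 2, 4, 6, 10, 16, 26].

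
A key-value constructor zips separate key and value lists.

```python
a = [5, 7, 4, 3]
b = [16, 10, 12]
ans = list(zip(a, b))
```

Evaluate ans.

Step 1: zip stops at shortest (len(a)=4, len(b)=3):
  Index 0: (5, 16)
  Index 1: (7, 10)
  Index 2: (4, 12)
Step 2: Last element of a (3) has no pair, dropped.
Therefore ans = [(5, 16), (7, 10), (4, 12)].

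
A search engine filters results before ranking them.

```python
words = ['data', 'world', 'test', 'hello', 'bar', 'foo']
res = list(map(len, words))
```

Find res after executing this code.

Step 1: Map len() to each word:
  'data' -> 4
  'world' -> 5
  'test' -> 4
  'hello' -> 5
  'bar' -> 3
  'foo' -> 3
Therefore res = [4, 5, 4, 5, 3, 3].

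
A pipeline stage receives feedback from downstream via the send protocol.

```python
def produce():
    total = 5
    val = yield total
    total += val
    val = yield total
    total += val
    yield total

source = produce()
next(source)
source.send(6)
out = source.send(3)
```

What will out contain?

Step 1: next() -> yield total=5.
Step 2: send(6) -> val=6, total = 5+6 = 11, yield 11.
Step 3: send(3) -> val=3, total = 11+3 = 14, yield 14.
Therefore out = 14.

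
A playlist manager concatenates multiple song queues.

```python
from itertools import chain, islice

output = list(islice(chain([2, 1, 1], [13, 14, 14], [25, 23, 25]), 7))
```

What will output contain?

Step 1: chain([2, 1, 1], [13, 14, 14], [25, 23, 25]) = [2, 1, 1, 13, 14, 14, 25, 23, 25].
Step 2: islice takes first 7 elements: [2, 1, 1, 13, 14, 14, 25].
Therefore output = [2, 1, 1, 13, 14, 14, 25].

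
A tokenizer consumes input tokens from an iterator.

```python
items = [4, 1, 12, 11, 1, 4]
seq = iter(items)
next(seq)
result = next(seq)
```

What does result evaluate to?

Step 1: Create iterator over [4, 1, 12, 11, 1, 4].
Step 2: next() consumes 4.
Step 3: next() returns 1.
Therefore result = 1.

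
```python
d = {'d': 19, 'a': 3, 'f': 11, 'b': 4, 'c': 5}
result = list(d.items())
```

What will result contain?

Step 1: d.items() returns (key, value) pairs in insertion order.
Therefore result = [('d', 19), ('a', 3), ('f', 11), ('b', 4), ('c', 5)].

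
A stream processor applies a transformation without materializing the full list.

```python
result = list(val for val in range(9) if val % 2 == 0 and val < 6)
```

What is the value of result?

Step 1: Filter range(9) where val % 2 == 0 and val < 6:
  val=0: both conditions met, included
  val=1: excluded (1 % 2 != 0)
  val=2: both conditions met, included
  val=3: excluded (3 % 2 != 0)
  val=4: both conditions met, included
  val=5: excluded (5 % 2 != 0)
  val=6: excluded (6 >= 6)
  val=7: excluded (7 % 2 != 0, 7 >= 6)
  val=8: excluded (8 >= 6)
Therefore result = [0, 2, 4].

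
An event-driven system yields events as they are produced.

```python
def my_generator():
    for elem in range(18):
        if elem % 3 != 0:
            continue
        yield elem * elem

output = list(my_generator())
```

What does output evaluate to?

Step 1: Only yield elem**2 when elem is divisible by 3:
  elem=0: 0 % 3 == 0, yield 0**2 = 0
  elem=3: 3 % 3 == 0, yield 3**2 = 9
  elem=6: 6 % 3 == 0, yield 6**2 = 36
  elem=9: 9 % 3 == 0, yield 9**2 = 81
  elem=12: 12 % 3 == 0, yield 12**2 = 144
  elem=15: 15 % 3 == 0, yield 15**2 = 225
Therefore output = [0, 9, 36, 81, 144, 225].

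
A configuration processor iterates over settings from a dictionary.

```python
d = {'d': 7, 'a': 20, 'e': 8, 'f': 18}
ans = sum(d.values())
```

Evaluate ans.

Step 1: d.values() = [7, 20, 8, 18].
Step 2: sum = 53.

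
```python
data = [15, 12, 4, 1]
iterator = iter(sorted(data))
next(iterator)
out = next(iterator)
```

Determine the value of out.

Step 1: sorted([15, 12, 4, 1]) = [1, 4, 12, 15].
Step 2: Create iterator and skip 1 elements.
Step 3: next() returns 4.
Therefore out = 4.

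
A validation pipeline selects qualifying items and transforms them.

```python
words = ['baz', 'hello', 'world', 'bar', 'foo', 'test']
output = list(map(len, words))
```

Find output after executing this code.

Step 1: Map len() to each word:
  'baz' -> 3
  'hello' -> 5
  'world' -> 5
  'bar' -> 3
  'foo' -> 3
  'test' -> 4
Therefore output = [3, 5, 5, 3, 3, 4].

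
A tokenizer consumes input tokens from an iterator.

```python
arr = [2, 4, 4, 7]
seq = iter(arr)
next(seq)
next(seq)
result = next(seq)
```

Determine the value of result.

Step 1: Create iterator over [2, 4, 4, 7].
Step 2: next() consumes 2.
Step 3: next() consumes 4.
Step 4: next() returns 4.
Therefore result = 4.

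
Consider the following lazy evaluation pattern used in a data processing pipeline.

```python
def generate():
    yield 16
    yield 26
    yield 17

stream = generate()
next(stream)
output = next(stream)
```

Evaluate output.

Step 1: generate() creates a generator.
Step 2: next(stream) yields 16 (consumed and discarded).
Step 3: next(stream) yields 26, assigned to output.
Therefore output = 26.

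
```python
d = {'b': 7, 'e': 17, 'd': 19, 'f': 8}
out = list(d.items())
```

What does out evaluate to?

Step 1: d.items() returns (key, value) pairs in insertion order.
Therefore out = [('b', 7), ('e', 17), ('d', 19), ('f', 8)].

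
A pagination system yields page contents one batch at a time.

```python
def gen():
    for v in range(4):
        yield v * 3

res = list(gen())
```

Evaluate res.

Step 1: For each v in range(4), yield v * 3:
  v=0: yield 0 * 3 = 0
  v=1: yield 1 * 3 = 3
  v=2: yield 2 * 3 = 6
  v=3: yield 3 * 3 = 9
Therefore res = [0, 3, 6, 9].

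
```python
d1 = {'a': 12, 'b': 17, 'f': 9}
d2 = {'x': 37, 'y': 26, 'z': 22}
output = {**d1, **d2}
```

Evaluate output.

Step 1: Merge d1 and d2 (d2 values override on key conflicts).
Step 2: d1 has keys ['a', 'b', 'f'], d2 has keys ['x', 'y', 'z'].
Therefore output = {'a': 12, 'b': 17, 'f': 9, 'x': 37, 'y': 26, 'z': 22}.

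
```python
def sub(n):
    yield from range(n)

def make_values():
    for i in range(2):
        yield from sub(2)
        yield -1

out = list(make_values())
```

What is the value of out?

Step 1: For each i in range(2):
  i=0: yield from sub(2) -> [0, 1], then yield -1
  i=1: yield from sub(2) -> [0, 1], then yield -1
Therefore out = [0, 1, -1, 0, 1, -1].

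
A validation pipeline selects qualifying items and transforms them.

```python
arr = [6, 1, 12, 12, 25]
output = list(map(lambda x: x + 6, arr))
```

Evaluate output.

Step 1: Apply lambda x: x + 6 to each element:
  6 -> 12
  1 -> 7
  12 -> 18
  12 -> 18
  25 -> 31
Therefore output = [12, 7, 18, 18, 31].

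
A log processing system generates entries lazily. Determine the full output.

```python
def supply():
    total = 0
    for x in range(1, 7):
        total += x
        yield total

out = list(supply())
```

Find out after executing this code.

Step 1: Generator accumulates running sum:
  x=1: total = 1, yield 1
  x=2: total = 3, yield 3
  x=3: total = 6, yield 6
  x=4: total = 10, yield 10
  x=5: total = 15, yield 15
  x=6: total = 21, yield 21
Therefore out = [1, 3, 6, 10, 15, 21].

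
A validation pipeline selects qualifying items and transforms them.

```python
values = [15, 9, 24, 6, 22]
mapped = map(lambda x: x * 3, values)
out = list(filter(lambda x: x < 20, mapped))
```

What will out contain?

Step 1: Map x * 3:
  15 -> 45
  9 -> 27
  24 -> 72
  6 -> 18
  22 -> 66
Step 2: Filter for < 20:
  45: removed
  27: removed
  72: removed
  18: kept
  66: removed
Therefore out = [18].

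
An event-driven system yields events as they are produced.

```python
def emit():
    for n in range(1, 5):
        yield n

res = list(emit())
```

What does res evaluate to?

Step 1: The generator yields each value from range(1, 5).
Step 2: list() consumes all yields: [1, 2, 3, 4].
Therefore res = [1, 2, 3, 4].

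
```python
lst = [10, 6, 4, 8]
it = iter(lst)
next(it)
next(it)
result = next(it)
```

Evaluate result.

Step 1: Create iterator over [10, 6, 4, 8].
Step 2: next() consumes 10.
Step 3: next() consumes 6.
Step 4: next() returns 4.
Therefore result = 4.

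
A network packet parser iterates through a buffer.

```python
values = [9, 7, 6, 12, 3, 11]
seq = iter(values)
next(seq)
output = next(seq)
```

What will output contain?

Step 1: Create iterator over [9, 7, 6, 12, 3, 11].
Step 2: next() consumes 9.
Step 3: next() returns 7.
Therefore output = 7.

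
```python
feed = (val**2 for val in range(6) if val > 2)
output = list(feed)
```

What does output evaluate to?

Step 1: For range(6), keep val > 2, then square:
  val=0: 0 <= 2, excluded
  val=1: 1 <= 2, excluded
  val=2: 2 <= 2, excluded
  val=3: 3 > 2, yield 3**2 = 9
  val=4: 4 > 2, yield 4**2 = 16
  val=5: 5 > 2, yield 5**2 = 25
Therefore output = [9, 16, 25].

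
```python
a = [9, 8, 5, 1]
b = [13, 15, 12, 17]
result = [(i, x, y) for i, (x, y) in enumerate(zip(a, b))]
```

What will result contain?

Step 1: enumerate(zip(a, b)) gives index with paired elements:
  i=0: (9, 13)
  i=1: (8, 15)
  i=2: (5, 12)
  i=3: (1, 17)
Therefore result = [(0, 9, 13), (1, 8, 15), (2, 5, 12), (3, 1, 17)].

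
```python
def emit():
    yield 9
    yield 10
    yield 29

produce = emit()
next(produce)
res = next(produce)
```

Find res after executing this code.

Step 1: emit() creates a generator.
Step 2: next(produce) yields 9 (consumed and discarded).
Step 3: next(produce) yields 10, assigned to res.
Therefore res = 10.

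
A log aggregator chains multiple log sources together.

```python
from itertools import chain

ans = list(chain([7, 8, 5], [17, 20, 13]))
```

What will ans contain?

Step 1: chain() concatenates iterables: [7, 8, 5] + [17, 20, 13].
Therefore ans = [7, 8, 5, 17, 20, 13].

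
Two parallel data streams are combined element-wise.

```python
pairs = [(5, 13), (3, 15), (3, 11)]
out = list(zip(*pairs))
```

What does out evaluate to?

Step 1: zip(*pairs) transposes: unzips [(5, 13), (3, 15), (3, 11)] into separate sequences.
Step 2: First elements: (5, 3, 3), second elements: (13, 15, 11).
Therefore out = [(5, 3, 3), (13, 15, 11)].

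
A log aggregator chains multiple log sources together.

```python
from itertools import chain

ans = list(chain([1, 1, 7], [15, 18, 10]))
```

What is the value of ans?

Step 1: chain() concatenates iterables: [1, 1, 7] + [15, 18, 10].
Therefore ans = [1, 1, 7, 15, 18, 10].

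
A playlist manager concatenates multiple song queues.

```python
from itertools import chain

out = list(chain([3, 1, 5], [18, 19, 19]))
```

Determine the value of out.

Step 1: chain() concatenates iterables: [3, 1, 5] + [18, 19, 19].
Therefore out = [3, 1, 5, 18, 19, 19].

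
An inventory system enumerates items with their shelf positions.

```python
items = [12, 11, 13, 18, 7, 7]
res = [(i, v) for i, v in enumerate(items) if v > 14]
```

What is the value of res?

Step 1: Filter enumerate([12, 11, 13, 18, 7, 7]) keeping v > 14:
  (0, 12): 12 <= 14, excluded
  (1, 11): 11 <= 14, excluded
  (2, 13): 13 <= 14, excluded
  (3, 18): 18 > 14, included
  (4, 7): 7 <= 14, excluded
  (5, 7): 7 <= 14, excluded
Therefore res = [(3, 18)].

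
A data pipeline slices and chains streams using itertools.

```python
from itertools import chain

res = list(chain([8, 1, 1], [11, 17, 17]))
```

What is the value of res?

Step 1: chain() concatenates iterables: [8, 1, 1] + [11, 17, 17].
Therefore res = [8, 1, 1, 11, 17, 17].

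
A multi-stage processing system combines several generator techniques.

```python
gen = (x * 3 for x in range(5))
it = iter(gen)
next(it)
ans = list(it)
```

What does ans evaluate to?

Step 1: Generator produces [0, 3, 6, 9, 12].
Step 2: next(it) consumes first element (0).
Step 3: list(it) collects remaining: [3, 6, 9, 12].
Therefore ans = [3, 6, 9, 12].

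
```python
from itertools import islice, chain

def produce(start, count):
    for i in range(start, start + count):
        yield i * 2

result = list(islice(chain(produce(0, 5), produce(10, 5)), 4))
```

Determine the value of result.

Step 1: produce(0, 5) yields [0, 2, 4, 6, 8].
Step 2: produce(10, 5) yields [20, 22, 24, 26, 28].
Step 3: chain concatenates: [0, 2, 4, 6, 8, 20, 22, 24, 26, 28].
Step 4: islice takes first 4: [0, 2, 4, 6].
Therefore result = [0, 2, 4, 6].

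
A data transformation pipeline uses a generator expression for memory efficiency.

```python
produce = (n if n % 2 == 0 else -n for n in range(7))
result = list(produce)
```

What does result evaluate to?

Step 1: For each n in range(7), yield n if even, else -n:
  n=0: even, yield 0
  n=1: odd, yield -1
  n=2: even, yield 2
  n=3: odd, yield -3
  n=4: even, yield 4
  n=5: odd, yield -5
  n=6: even, yield 6
Therefore result = [0, -1, 2, -3, 4, -5, 6].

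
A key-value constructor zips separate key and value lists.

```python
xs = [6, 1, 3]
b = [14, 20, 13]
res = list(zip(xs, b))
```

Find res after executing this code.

Step 1: zip pairs elements at same index:
  Index 0: (6, 14)
  Index 1: (1, 20)
  Index 2: (3, 13)
Therefore res = [(6, 14), (1, 20), (3, 13)].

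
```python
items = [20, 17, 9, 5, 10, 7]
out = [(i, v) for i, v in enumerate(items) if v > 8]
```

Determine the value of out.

Step 1: Filter enumerate([20, 17, 9, 5, 10, 7]) keeping v > 8:
  (0, 20): 20 > 8, included
  (1, 17): 17 > 8, included
  (2, 9): 9 > 8, included
  (3, 5): 5 <= 8, excluded
  (4, 10): 10 > 8, included
  (5, 7): 7 <= 8, excluded
Therefore out = [(0, 20), (1, 17), (2, 9), (4, 10)].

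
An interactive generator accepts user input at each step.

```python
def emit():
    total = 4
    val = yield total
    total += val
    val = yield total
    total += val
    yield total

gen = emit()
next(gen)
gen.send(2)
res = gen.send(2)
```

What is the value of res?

Step 1: next() -> yield total=4.
Step 2: send(2) -> val=2, total = 4+2 = 6, yield 6.
Step 3: send(2) -> val=2, total = 6+2 = 8, yield 8.
Therefore res = 8.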